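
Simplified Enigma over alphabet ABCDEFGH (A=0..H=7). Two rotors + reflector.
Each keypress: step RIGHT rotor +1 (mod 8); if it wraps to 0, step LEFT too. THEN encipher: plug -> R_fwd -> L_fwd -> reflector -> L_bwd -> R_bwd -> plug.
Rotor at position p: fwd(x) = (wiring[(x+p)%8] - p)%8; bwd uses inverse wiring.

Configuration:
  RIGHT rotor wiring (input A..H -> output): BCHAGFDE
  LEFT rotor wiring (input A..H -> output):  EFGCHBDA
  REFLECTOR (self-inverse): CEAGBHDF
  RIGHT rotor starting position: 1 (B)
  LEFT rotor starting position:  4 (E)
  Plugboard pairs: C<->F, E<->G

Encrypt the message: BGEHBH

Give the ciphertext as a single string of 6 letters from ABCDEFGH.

Answer: FFGCDE

Derivation:
Char 1 ('B'): step: R->2, L=4; B->plug->B->R->G->L->C->refl->A->L'->E->R'->C->plug->F
Char 2 ('G'): step: R->3, L=4; G->plug->E->R->B->L->F->refl->H->L'->C->R'->C->plug->F
Char 3 ('E'): step: R->4, L=4; E->plug->G->R->D->L->E->refl->B->L'->F->R'->E->plug->G
Char 4 ('H'): step: R->5, L=4; H->plug->H->R->B->L->F->refl->H->L'->C->R'->F->plug->C
Char 5 ('B'): step: R->6, L=4; B->plug->B->R->G->L->C->refl->A->L'->E->R'->D->plug->D
Char 6 ('H'): step: R->7, L=4; H->plug->H->R->E->L->A->refl->C->L'->G->R'->G->plug->E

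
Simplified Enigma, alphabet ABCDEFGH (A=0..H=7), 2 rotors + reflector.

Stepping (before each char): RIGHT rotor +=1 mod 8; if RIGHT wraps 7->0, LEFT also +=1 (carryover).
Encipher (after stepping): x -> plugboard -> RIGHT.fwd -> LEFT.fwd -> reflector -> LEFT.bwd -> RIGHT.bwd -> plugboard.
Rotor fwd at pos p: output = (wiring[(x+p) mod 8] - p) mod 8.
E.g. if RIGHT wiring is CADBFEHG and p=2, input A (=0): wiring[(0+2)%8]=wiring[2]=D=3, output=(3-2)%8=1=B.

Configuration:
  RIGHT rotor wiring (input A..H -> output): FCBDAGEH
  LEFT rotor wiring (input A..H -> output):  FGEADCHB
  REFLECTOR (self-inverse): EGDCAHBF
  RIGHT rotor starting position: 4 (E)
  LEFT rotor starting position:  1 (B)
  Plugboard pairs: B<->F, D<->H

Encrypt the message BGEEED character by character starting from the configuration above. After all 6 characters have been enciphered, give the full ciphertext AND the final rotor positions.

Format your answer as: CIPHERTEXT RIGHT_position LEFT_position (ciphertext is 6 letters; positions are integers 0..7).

Answer: EDDBDC 2 2

Derivation:
Char 1 ('B'): step: R->5, L=1; B->plug->F->R->E->L->B->refl->G->L'->F->R'->E->plug->E
Char 2 ('G'): step: R->6, L=1; G->plug->G->R->C->L->H->refl->F->L'->A->R'->H->plug->D
Char 3 ('E'): step: R->7, L=1; E->plug->E->R->E->L->B->refl->G->L'->F->R'->H->plug->D
Char 4 ('E'): step: R->0, L->2 (L advanced); E->plug->E->R->A->L->C->refl->D->L'->G->R'->F->plug->B
Char 5 ('E'): step: R->1, L=2; E->plug->E->R->F->L->H->refl->F->L'->E->R'->H->plug->D
Char 6 ('D'): step: R->2, L=2; D->plug->H->R->A->L->C->refl->D->L'->G->R'->C->plug->C
Final: ciphertext=EDDBDC, RIGHT=2, LEFT=2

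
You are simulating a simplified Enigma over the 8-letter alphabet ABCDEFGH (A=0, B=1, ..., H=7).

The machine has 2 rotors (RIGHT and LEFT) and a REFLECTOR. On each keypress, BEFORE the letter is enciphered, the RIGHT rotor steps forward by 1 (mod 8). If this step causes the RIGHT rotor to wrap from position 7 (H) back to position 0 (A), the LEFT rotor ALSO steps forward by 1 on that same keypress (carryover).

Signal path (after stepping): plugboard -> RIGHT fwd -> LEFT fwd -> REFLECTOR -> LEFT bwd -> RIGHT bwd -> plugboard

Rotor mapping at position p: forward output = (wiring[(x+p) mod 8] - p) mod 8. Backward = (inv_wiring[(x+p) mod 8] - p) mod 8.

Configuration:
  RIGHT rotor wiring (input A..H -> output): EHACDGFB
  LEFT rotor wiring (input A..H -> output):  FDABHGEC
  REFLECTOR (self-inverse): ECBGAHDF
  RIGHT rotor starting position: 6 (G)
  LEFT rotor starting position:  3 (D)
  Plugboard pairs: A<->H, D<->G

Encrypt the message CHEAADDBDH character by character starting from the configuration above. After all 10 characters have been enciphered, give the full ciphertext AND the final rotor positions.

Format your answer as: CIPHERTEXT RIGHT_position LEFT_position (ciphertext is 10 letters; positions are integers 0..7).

Answer: HABFHCGABD 0 5

Derivation:
Char 1 ('C'): step: R->7, L=3; C->plug->C->R->A->L->G->refl->D->L'->C->R'->A->plug->H
Char 2 ('H'): step: R->0, L->4 (L advanced); H->plug->A->R->E->L->B->refl->C->L'->B->R'->H->plug->A
Char 3 ('E'): step: R->1, L=4; E->plug->E->R->F->L->H->refl->F->L'->H->R'->B->plug->B
Char 4 ('A'): step: R->2, L=4; A->plug->H->R->F->L->H->refl->F->L'->H->R'->F->plug->F
Char 5 ('A'): step: R->3, L=4; A->plug->H->R->F->L->H->refl->F->L'->H->R'->A->plug->H
Char 6 ('D'): step: R->4, L=4; D->plug->G->R->E->L->B->refl->C->L'->B->R'->C->plug->C
Char 7 ('D'): step: R->5, L=4; D->plug->G->R->F->L->H->refl->F->L'->H->R'->D->plug->G
Char 8 ('B'): step: R->6, L=4; B->plug->B->R->D->L->G->refl->D->L'->A->R'->H->plug->A
Char 9 ('D'): step: R->7, L=4; D->plug->G->R->H->L->F->refl->H->L'->F->R'->B->plug->B
Char 10 ('H'): step: R->0, L->5 (L advanced); H->plug->A->R->E->L->G->refl->D->L'->F->R'->G->plug->D
Final: ciphertext=HABFHCGABD, RIGHT=0, LEFT=5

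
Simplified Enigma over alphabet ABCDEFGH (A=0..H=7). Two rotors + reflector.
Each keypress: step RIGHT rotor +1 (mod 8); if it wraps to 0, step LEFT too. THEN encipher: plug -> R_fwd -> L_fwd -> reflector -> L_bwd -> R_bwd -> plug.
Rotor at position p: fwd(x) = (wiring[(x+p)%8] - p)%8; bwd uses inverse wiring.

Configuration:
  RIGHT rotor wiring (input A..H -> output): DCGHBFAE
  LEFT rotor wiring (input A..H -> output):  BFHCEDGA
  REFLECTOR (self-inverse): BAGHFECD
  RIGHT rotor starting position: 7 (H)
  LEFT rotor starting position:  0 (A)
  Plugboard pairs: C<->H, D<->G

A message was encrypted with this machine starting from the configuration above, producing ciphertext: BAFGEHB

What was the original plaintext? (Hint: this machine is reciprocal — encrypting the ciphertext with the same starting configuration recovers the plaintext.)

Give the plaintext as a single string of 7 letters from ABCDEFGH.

Answer: GEHFDDD

Derivation:
Char 1 ('B'): step: R->0, L->1 (L advanced); B->plug->B->R->C->L->B->refl->A->L'->H->R'->D->plug->G
Char 2 ('A'): step: R->1, L=1; A->plug->A->R->B->L->G->refl->C->L'->E->R'->E->plug->E
Char 3 ('F'): step: R->2, L=1; F->plug->F->R->C->L->B->refl->A->L'->H->R'->C->plug->H
Char 4 ('G'): step: R->3, L=1; G->plug->D->R->F->L->F->refl->E->L'->A->R'->F->plug->F
Char 5 ('E'): step: R->4, L=1; E->plug->E->R->H->L->A->refl->B->L'->C->R'->G->plug->D
Char 6 ('H'): step: R->5, L=1; H->plug->C->R->H->L->A->refl->B->L'->C->R'->G->plug->D
Char 7 ('B'): step: R->6, L=1; B->plug->B->R->G->L->H->refl->D->L'->D->R'->G->plug->D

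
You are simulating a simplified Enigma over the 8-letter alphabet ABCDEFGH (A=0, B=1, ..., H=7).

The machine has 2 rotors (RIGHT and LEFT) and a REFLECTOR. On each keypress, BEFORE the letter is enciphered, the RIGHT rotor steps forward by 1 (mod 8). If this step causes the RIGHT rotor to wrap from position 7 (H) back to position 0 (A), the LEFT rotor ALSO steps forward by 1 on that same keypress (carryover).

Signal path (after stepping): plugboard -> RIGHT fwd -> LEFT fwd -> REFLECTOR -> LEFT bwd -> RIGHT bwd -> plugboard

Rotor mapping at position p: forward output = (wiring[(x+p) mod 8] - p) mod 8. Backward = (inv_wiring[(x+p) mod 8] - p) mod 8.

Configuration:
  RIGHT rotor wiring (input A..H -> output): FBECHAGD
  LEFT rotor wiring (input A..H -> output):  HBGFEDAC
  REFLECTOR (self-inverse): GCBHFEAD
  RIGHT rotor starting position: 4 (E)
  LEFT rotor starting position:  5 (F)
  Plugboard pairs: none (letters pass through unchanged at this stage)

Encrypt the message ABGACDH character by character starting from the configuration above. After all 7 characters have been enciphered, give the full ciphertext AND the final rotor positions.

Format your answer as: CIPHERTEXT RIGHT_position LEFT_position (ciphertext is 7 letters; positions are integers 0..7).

Answer: GDHHEEA 3 6

Derivation:
Char 1 ('A'): step: R->5, L=5; A->plug->A->R->D->L->C->refl->B->L'->F->R'->G->plug->G
Char 2 ('B'): step: R->6, L=5; B->plug->B->R->F->L->B->refl->C->L'->D->R'->D->plug->D
Char 3 ('G'): step: R->7, L=5; G->plug->G->R->B->L->D->refl->H->L'->H->R'->H->plug->H
Char 4 ('A'): step: R->0, L->6 (L advanced); A->plug->A->R->F->L->H->refl->D->L'->D->R'->H->plug->H
Char 5 ('C'): step: R->1, L=6; C->plug->C->R->B->L->E->refl->F->L'->H->R'->E->plug->E
Char 6 ('D'): step: R->2, L=6; D->plug->D->R->G->L->G->refl->A->L'->E->R'->E->plug->E
Char 7 ('H'): step: R->3, L=6; H->plug->H->R->B->L->E->refl->F->L'->H->R'->A->plug->A
Final: ciphertext=GDHHEEA, RIGHT=3, LEFT=6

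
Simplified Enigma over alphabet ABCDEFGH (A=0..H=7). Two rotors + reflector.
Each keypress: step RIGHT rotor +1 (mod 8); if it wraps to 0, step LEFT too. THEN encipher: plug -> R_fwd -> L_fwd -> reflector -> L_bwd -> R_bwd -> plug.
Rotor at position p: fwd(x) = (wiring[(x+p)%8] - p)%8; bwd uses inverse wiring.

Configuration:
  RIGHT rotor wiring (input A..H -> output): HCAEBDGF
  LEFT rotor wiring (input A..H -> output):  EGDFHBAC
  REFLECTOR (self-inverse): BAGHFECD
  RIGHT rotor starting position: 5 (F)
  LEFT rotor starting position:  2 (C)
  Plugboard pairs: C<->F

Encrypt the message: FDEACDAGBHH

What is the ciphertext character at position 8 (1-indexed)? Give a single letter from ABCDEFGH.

Char 1 ('F'): step: R->6, L=2; F->plug->C->R->B->L->D->refl->H->L'->D->R'->G->plug->G
Char 2 ('D'): step: R->7, L=2; D->plug->D->R->B->L->D->refl->H->L'->D->R'->C->plug->F
Char 3 ('E'): step: R->0, L->3 (L advanced); E->plug->E->R->B->L->E->refl->F->L'->D->R'->F->plug->C
Char 4 ('A'): step: R->1, L=3; A->plug->A->R->B->L->E->refl->F->L'->D->R'->C->plug->F
Char 5 ('C'): step: R->2, L=3; C->plug->F->R->D->L->F->refl->E->L'->B->R'->D->plug->D
Char 6 ('D'): step: R->3, L=3; D->plug->D->R->D->L->F->refl->E->L'->B->R'->A->plug->A
Char 7 ('A'): step: R->4, L=3; A->plug->A->R->F->L->B->refl->A->L'->H->R'->B->plug->B
Char 8 ('G'): step: R->5, L=3; G->plug->G->R->H->L->A->refl->B->L'->F->R'->E->plug->E

E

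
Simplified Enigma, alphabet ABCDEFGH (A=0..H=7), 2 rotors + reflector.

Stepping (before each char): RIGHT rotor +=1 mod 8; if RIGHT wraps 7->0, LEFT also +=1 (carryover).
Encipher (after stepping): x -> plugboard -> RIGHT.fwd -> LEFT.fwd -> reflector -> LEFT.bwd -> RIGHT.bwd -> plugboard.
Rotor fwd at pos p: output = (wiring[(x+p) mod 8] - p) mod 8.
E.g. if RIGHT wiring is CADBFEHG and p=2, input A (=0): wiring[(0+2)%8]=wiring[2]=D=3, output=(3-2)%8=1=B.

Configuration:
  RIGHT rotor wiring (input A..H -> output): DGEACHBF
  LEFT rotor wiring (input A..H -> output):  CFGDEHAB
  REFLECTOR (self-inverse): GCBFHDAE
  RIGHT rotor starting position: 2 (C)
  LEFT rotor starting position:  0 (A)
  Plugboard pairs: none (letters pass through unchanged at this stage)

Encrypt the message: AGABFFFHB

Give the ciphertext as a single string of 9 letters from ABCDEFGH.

Answer: CEDDEEABE

Derivation:
Char 1 ('A'): step: R->3, L=0; A->plug->A->R->F->L->H->refl->E->L'->E->R'->C->plug->C
Char 2 ('G'): step: R->4, L=0; G->plug->G->R->A->L->C->refl->B->L'->H->R'->E->plug->E
Char 3 ('A'): step: R->5, L=0; A->plug->A->R->C->L->G->refl->A->L'->G->R'->D->plug->D
Char 4 ('B'): step: R->6, L=0; B->plug->B->R->H->L->B->refl->C->L'->A->R'->D->plug->D
Char 5 ('F'): step: R->7, L=0; F->plug->F->R->D->L->D->refl->F->L'->B->R'->E->plug->E
Char 6 ('F'): step: R->0, L->1 (L advanced); F->plug->F->R->H->L->B->refl->C->L'->C->R'->E->plug->E
Char 7 ('F'): step: R->1, L=1; F->plug->F->R->A->L->E->refl->H->L'->F->R'->A->plug->A
Char 8 ('H'): step: R->2, L=1; H->plug->H->R->E->L->G->refl->A->L'->G->R'->B->plug->B
Char 9 ('B'): step: R->3, L=1; B->plug->B->R->H->L->B->refl->C->L'->C->R'->E->plug->E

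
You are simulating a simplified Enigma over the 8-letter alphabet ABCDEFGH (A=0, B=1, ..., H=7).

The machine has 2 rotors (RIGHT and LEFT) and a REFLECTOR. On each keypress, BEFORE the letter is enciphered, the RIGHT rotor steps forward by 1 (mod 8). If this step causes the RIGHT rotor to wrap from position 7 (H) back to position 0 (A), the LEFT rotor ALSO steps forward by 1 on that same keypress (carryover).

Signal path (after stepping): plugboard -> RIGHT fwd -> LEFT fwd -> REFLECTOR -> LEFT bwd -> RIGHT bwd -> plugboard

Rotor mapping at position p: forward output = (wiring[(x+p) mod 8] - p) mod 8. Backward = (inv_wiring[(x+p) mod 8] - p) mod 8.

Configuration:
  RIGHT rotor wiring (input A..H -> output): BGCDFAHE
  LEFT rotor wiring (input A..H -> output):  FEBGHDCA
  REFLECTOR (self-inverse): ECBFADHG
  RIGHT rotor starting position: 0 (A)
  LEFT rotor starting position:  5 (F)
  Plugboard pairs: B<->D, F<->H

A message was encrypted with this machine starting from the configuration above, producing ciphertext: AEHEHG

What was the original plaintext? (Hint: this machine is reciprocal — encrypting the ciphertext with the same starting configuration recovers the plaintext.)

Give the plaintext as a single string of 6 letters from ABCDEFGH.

Answer: GCFCAD

Derivation:
Char 1 ('A'): step: R->1, L=5; A->plug->A->R->F->L->E->refl->A->L'->D->R'->G->plug->G
Char 2 ('E'): step: R->2, L=5; E->plug->E->R->F->L->E->refl->A->L'->D->R'->C->plug->C
Char 3 ('H'): step: R->3, L=5; H->plug->F->R->G->L->B->refl->C->L'->H->R'->H->plug->F
Char 4 ('E'): step: R->4, L=5; E->plug->E->R->F->L->E->refl->A->L'->D->R'->C->plug->C
Char 5 ('H'): step: R->5, L=5; H->plug->F->R->F->L->E->refl->A->L'->D->R'->A->plug->A
Char 6 ('G'): step: R->6, L=5; G->plug->G->R->H->L->C->refl->B->L'->G->R'->B->plug->D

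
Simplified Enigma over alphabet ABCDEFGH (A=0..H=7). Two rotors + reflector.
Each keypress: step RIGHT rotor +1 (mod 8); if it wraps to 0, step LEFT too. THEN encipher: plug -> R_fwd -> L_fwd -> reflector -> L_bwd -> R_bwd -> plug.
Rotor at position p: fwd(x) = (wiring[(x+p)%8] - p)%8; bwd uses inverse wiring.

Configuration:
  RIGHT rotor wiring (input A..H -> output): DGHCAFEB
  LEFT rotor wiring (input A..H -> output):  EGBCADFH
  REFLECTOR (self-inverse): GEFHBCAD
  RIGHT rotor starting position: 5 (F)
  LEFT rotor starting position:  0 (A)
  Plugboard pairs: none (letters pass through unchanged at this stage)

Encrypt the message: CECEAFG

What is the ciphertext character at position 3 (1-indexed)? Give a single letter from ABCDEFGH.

Char 1 ('C'): step: R->6, L=0; C->plug->C->R->F->L->D->refl->H->L'->H->R'->H->plug->H
Char 2 ('E'): step: R->7, L=0; E->plug->E->R->D->L->C->refl->F->L'->G->R'->G->plug->G
Char 3 ('C'): step: R->0, L->1 (L advanced); C->plug->C->R->H->L->D->refl->H->L'->D->R'->A->plug->A

A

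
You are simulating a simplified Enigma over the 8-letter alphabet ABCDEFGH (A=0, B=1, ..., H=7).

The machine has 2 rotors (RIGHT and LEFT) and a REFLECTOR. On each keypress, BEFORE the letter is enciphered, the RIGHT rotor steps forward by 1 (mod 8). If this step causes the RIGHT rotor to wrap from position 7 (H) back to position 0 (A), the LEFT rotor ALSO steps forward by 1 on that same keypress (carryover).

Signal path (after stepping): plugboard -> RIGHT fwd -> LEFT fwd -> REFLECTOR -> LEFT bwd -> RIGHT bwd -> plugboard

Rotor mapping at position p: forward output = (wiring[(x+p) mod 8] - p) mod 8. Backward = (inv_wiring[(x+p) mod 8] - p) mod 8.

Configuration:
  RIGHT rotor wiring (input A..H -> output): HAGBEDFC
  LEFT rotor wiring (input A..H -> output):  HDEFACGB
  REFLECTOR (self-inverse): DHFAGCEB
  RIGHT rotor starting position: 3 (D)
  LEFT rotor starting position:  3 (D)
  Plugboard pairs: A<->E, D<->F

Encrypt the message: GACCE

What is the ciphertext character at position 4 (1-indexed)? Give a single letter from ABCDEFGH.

Char 1 ('G'): step: R->4, L=3; G->plug->G->R->C->L->H->refl->B->L'->H->R'->B->plug->B
Char 2 ('A'): step: R->5, L=3; A->plug->E->R->D->L->D->refl->A->L'->G->R'->A->plug->E
Char 3 ('C'): step: R->6, L=3; C->plug->C->R->B->L->F->refl->C->L'->A->R'->E->plug->A
Char 4 ('C'): step: R->7, L=3; C->plug->C->R->B->L->F->refl->C->L'->A->R'->B->plug->B

B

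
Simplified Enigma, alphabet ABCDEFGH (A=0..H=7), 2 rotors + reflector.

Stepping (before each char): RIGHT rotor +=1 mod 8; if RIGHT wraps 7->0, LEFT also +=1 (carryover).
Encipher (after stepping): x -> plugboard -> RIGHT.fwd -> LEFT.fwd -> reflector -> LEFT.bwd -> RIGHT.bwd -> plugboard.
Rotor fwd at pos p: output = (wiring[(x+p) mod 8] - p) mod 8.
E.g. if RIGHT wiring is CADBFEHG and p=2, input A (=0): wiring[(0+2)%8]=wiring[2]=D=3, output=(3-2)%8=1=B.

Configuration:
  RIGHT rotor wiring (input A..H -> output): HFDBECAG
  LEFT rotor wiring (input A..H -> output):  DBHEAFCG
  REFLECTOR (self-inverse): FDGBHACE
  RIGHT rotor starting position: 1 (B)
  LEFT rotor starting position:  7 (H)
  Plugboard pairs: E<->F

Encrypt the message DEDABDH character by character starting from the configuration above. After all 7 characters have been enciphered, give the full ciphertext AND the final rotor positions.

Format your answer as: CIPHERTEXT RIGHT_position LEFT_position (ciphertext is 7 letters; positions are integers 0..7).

Answer: AFBHCGA 0 0

Derivation:
Char 1 ('D'): step: R->2, L=7; D->plug->D->R->A->L->H->refl->E->L'->B->R'->A->plug->A
Char 2 ('E'): step: R->3, L=7; E->plug->F->R->E->L->F->refl->A->L'->D->R'->E->plug->F
Char 3 ('D'): step: R->4, L=7; D->plug->D->R->C->L->C->refl->G->L'->G->R'->B->plug->B
Char 4 ('A'): step: R->5, L=7; A->plug->A->R->F->L->B->refl->D->L'->H->R'->H->plug->H
Char 5 ('B'): step: R->6, L=7; B->plug->B->R->A->L->H->refl->E->L'->B->R'->C->plug->C
Char 6 ('D'): step: R->7, L=7; D->plug->D->R->E->L->F->refl->A->L'->D->R'->G->plug->G
Char 7 ('H'): step: R->0, L->0 (L advanced); H->plug->H->R->G->L->C->refl->G->L'->H->R'->A->plug->A
Final: ciphertext=AFBHCGA, RIGHT=0, LEFT=0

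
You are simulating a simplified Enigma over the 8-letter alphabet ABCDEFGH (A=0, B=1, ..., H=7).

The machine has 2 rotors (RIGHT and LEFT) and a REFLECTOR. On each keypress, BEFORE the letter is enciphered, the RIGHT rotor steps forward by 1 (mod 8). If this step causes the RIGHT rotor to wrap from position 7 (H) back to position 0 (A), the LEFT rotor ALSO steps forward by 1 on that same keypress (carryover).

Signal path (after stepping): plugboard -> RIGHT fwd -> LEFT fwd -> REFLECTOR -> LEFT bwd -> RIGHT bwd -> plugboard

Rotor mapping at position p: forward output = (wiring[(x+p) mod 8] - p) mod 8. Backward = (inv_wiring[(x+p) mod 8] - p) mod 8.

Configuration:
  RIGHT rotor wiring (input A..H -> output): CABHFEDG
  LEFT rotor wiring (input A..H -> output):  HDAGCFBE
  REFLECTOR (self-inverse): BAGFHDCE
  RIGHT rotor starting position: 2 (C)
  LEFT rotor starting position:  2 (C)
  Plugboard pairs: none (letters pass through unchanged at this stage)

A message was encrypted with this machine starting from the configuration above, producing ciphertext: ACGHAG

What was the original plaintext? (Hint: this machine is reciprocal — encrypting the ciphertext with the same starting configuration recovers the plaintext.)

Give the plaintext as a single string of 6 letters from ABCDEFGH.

Answer: CDAEDA

Derivation:
Char 1 ('A'): step: R->3, L=2; A->plug->A->R->E->L->H->refl->E->L'->B->R'->C->plug->C
Char 2 ('C'): step: R->4, L=2; C->plug->C->R->H->L->B->refl->A->L'->C->R'->D->plug->D
Char 3 ('G'): step: R->5, L=2; G->plug->G->R->C->L->A->refl->B->L'->H->R'->A->plug->A
Char 4 ('H'): step: R->6, L=2; H->plug->H->R->G->L->F->refl->D->L'->D->R'->E->plug->E
Char 5 ('A'): step: R->7, L=2; A->plug->A->R->H->L->B->refl->A->L'->C->R'->D->plug->D
Char 6 ('G'): step: R->0, L->3 (L advanced); G->plug->G->R->D->L->G->refl->C->L'->C->R'->A->plug->A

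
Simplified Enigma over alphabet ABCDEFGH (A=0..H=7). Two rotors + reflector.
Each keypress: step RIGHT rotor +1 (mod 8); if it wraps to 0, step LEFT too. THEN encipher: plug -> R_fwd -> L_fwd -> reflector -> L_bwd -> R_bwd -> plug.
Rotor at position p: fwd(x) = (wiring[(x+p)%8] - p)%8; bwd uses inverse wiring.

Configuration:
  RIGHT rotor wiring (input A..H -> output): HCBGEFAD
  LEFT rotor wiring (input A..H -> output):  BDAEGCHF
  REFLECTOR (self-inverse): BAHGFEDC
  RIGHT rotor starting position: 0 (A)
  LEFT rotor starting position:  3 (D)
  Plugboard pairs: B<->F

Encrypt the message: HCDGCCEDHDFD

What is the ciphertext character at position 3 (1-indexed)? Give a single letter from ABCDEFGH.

Char 1 ('H'): step: R->1, L=3; H->plug->H->R->G->L->A->refl->B->L'->A->R'->B->plug->F
Char 2 ('C'): step: R->2, L=3; C->plug->C->R->C->L->H->refl->C->L'->E->R'->B->plug->F
Char 3 ('D'): step: R->3, L=3; D->plug->D->R->F->L->G->refl->D->L'->B->R'->B->plug->F

F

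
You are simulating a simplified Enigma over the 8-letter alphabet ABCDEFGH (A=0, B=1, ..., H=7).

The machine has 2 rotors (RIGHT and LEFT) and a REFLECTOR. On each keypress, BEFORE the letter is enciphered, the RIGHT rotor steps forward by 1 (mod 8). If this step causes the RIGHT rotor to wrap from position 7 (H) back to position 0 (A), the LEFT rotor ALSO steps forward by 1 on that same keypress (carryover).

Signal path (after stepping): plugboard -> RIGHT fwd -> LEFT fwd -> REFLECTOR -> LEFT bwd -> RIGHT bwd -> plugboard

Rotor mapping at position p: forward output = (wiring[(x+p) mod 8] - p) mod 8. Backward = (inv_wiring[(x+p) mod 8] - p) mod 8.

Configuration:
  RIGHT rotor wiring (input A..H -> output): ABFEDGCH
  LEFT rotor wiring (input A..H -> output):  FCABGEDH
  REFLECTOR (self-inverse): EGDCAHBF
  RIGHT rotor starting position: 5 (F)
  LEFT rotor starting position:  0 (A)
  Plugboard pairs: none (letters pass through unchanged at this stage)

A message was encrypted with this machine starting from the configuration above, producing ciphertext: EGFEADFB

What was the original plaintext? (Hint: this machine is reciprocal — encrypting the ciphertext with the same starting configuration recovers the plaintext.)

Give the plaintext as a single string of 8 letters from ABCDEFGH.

Answer: HAABCHEE

Derivation:
Char 1 ('E'): step: R->6, L=0; E->plug->E->R->H->L->H->refl->F->L'->A->R'->H->plug->H
Char 2 ('G'): step: R->7, L=0; G->plug->G->R->H->L->H->refl->F->L'->A->R'->A->plug->A
Char 3 ('F'): step: R->0, L->1 (L advanced); F->plug->F->R->G->L->G->refl->B->L'->A->R'->A->plug->A
Char 4 ('E'): step: R->1, L=1; E->plug->E->R->F->L->C->refl->D->L'->E->R'->B->plug->B
Char 5 ('A'): step: R->2, L=1; A->plug->A->R->D->L->F->refl->H->L'->B->R'->C->plug->C
Char 6 ('D'): step: R->3, L=1; D->plug->D->R->H->L->E->refl->A->L'->C->R'->H->plug->H
Char 7 ('F'): step: R->4, L=1; F->plug->F->R->F->L->C->refl->D->L'->E->R'->E->plug->E
Char 8 ('B'): step: R->5, L=1; B->plug->B->R->F->L->C->refl->D->L'->E->R'->E->plug->E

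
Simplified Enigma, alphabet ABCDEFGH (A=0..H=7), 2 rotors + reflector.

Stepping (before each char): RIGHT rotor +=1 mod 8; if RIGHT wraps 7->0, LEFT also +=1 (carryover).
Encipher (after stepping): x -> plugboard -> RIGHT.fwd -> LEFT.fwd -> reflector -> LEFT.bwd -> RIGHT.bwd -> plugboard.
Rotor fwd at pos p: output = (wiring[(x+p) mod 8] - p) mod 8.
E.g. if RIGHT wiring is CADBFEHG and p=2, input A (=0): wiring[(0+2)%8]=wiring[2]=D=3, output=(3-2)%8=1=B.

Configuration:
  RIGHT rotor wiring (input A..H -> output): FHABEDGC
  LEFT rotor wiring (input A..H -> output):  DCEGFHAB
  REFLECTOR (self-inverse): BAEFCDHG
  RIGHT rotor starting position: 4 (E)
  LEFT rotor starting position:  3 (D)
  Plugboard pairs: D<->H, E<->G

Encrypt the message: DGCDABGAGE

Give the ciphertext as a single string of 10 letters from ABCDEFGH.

Char 1 ('D'): step: R->5, L=3; D->plug->H->R->H->L->B->refl->A->L'->F->R'->C->plug->C
Char 2 ('G'): step: R->6, L=3; G->plug->E->R->C->L->E->refl->C->L'->B->R'->D->plug->H
Char 3 ('C'): step: R->7, L=3; C->plug->C->R->A->L->D->refl->F->L'->D->R'->A->plug->A
Char 4 ('D'): step: R->0, L->4 (L advanced); D->plug->H->R->C->L->E->refl->C->L'->H->R'->B->plug->B
Char 5 ('A'): step: R->1, L=4; A->plug->A->R->G->L->A->refl->B->L'->A->R'->C->plug->C
Char 6 ('B'): step: R->2, L=4; B->plug->B->R->H->L->C->refl->E->L'->C->R'->C->plug->C
Char 7 ('G'): step: R->3, L=4; G->plug->E->R->H->L->C->refl->E->L'->C->R'->F->plug->F
Char 8 ('A'): step: R->4, L=4; A->plug->A->R->A->L->B->refl->A->L'->G->R'->D->plug->H
Char 9 ('G'): step: R->5, L=4; G->plug->E->R->C->L->E->refl->C->L'->H->R'->H->plug->D
Char 10 ('E'): step: R->6, L=4; E->plug->G->R->G->L->A->refl->B->L'->A->R'->A->plug->A

Answer: CHABCCFHDA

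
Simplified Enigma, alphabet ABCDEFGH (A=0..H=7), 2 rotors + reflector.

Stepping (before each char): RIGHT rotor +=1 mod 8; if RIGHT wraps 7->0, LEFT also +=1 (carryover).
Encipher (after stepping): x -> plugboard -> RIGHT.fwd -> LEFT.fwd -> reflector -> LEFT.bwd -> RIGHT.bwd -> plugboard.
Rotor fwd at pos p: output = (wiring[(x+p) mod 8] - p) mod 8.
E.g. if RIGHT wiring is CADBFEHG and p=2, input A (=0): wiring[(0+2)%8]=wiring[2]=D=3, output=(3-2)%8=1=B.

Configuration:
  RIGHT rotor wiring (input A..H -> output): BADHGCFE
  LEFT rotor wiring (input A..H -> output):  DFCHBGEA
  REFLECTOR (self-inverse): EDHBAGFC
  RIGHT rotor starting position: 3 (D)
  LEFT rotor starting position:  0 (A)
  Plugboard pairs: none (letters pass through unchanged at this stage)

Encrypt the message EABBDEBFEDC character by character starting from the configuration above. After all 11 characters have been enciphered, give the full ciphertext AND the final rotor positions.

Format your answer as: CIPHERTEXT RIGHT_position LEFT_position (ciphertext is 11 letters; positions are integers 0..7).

Answer: CHAGEDACCGG 6 1

Derivation:
Char 1 ('E'): step: R->4, L=0; E->plug->E->R->F->L->G->refl->F->L'->B->R'->C->plug->C
Char 2 ('A'): step: R->5, L=0; A->plug->A->R->F->L->G->refl->F->L'->B->R'->H->plug->H
Char 3 ('B'): step: R->6, L=0; B->plug->B->R->G->L->E->refl->A->L'->H->R'->A->plug->A
Char 4 ('B'): step: R->7, L=0; B->plug->B->R->C->L->C->refl->H->L'->D->R'->G->plug->G
Char 5 ('D'): step: R->0, L->1 (L advanced); D->plug->D->R->H->L->C->refl->H->L'->G->R'->E->plug->E
Char 6 ('E'): step: R->1, L=1; E->plug->E->R->B->L->B->refl->D->L'->F->R'->D->plug->D
Char 7 ('B'): step: R->2, L=1; B->plug->B->R->F->L->D->refl->B->L'->B->R'->A->plug->A
Char 8 ('F'): step: R->3, L=1; F->plug->F->R->G->L->H->refl->C->L'->H->R'->C->plug->C
Char 9 ('E'): step: R->4, L=1; E->plug->E->R->F->L->D->refl->B->L'->B->R'->C->plug->C
Char 10 ('D'): step: R->5, L=1; D->plug->D->R->E->L->F->refl->G->L'->C->R'->G->plug->G
Char 11 ('C'): step: R->6, L=1; C->plug->C->R->D->L->A->refl->E->L'->A->R'->G->plug->G
Final: ciphertext=CHAGEDACCGG, RIGHT=6, LEFT=1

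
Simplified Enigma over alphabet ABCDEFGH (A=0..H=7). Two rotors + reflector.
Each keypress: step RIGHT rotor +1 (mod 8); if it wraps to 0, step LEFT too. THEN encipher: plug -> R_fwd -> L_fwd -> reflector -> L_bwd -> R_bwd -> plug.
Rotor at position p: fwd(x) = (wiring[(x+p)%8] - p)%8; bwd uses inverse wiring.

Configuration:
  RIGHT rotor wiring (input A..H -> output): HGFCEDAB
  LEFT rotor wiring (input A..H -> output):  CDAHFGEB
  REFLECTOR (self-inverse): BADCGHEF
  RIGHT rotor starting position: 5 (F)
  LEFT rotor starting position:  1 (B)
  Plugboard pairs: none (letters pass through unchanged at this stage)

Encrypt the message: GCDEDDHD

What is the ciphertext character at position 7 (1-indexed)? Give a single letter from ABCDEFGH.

Char 1 ('G'): step: R->6, L=1; G->plug->G->R->G->L->A->refl->B->L'->H->R'->E->plug->E
Char 2 ('C'): step: R->7, L=1; C->plug->C->R->H->L->B->refl->A->L'->G->R'->D->plug->D
Char 3 ('D'): step: R->0, L->2 (L advanced); D->plug->D->R->C->L->D->refl->C->L'->E->R'->E->plug->E
Char 4 ('E'): step: R->1, L=2; E->plug->E->R->C->L->D->refl->C->L'->E->R'->B->plug->B
Char 5 ('D'): step: R->2, L=2; D->plug->D->R->B->L->F->refl->H->L'->F->R'->G->plug->G
Char 6 ('D'): step: R->3, L=2; D->plug->D->R->F->L->H->refl->F->L'->B->R'->B->plug->B
Char 7 ('H'): step: R->4, L=2; H->plug->H->R->G->L->A->refl->B->L'->H->R'->B->plug->B

B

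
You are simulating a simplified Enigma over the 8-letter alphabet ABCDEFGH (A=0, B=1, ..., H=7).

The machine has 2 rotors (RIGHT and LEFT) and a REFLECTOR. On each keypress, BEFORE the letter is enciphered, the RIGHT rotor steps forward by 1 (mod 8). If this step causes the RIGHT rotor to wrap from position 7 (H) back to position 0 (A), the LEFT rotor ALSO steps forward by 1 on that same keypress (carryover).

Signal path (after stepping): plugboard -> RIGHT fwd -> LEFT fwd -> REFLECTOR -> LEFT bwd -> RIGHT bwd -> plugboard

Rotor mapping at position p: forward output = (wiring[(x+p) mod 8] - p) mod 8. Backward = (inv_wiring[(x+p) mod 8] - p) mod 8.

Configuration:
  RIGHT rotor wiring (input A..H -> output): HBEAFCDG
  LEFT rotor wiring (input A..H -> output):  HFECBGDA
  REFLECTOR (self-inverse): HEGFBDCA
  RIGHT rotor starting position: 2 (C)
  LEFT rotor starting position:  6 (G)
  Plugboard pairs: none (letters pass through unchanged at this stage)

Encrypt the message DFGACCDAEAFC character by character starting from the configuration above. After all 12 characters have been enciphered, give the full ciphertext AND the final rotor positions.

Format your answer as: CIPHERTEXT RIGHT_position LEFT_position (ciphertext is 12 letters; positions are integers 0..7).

Answer: GDFFDGBGFBHE 6 7

Derivation:
Char 1 ('D'): step: R->3, L=6; D->plug->D->R->A->L->F->refl->D->L'->G->R'->G->plug->G
Char 2 ('F'): step: R->4, L=6; F->plug->F->R->F->L->E->refl->B->L'->C->R'->D->plug->D
Char 3 ('G'): step: R->5, L=6; G->plug->G->R->D->L->H->refl->A->L'->H->R'->F->plug->F
Char 4 ('A'): step: R->6, L=6; A->plug->A->R->F->L->E->refl->B->L'->C->R'->F->plug->F
Char 5 ('C'): step: R->7, L=6; C->plug->C->R->C->L->B->refl->E->L'->F->R'->D->plug->D
Char 6 ('C'): step: R->0, L->7 (L advanced); C->plug->C->R->E->L->D->refl->F->L'->D->R'->G->plug->G
Char 7 ('D'): step: R->1, L=7; D->plug->D->R->E->L->D->refl->F->L'->D->R'->B->plug->B
Char 8 ('A'): step: R->2, L=7; A->plug->A->R->C->L->G->refl->C->L'->F->R'->G->plug->G
Char 9 ('E'): step: R->3, L=7; E->plug->E->R->D->L->F->refl->D->L'->E->R'->F->plug->F
Char 10 ('A'): step: R->4, L=7; A->plug->A->R->B->L->A->refl->H->L'->G->R'->B->plug->B
Char 11 ('F'): step: R->5, L=7; F->plug->F->R->H->L->E->refl->B->L'->A->R'->H->plug->H
Char 12 ('C'): step: R->6, L=7; C->plug->C->R->B->L->A->refl->H->L'->G->R'->E->plug->E
Final: ciphertext=GDFFDGBGFBHE, RIGHT=6, LEFT=7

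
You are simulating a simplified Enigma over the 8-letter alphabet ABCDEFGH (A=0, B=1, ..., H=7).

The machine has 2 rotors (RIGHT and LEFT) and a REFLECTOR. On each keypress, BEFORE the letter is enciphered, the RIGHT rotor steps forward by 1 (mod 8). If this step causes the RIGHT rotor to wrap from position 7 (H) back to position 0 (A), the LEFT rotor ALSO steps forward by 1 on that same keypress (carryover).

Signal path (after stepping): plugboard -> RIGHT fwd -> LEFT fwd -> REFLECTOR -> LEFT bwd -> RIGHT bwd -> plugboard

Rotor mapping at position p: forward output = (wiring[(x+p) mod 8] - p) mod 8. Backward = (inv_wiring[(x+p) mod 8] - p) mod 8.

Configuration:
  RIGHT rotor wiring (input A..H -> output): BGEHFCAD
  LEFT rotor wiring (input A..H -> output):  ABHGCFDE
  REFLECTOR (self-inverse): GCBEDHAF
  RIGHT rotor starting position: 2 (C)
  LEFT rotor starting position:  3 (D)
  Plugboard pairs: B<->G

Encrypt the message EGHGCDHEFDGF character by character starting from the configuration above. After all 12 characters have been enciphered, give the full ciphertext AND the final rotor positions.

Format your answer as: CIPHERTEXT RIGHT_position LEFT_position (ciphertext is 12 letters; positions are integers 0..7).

Char 1 ('E'): step: R->3, L=3; E->plug->E->R->A->L->D->refl->E->L'->H->R'->C->plug->C
Char 2 ('G'): step: R->4, L=3; G->plug->B->R->G->L->G->refl->A->L'->D->R'->H->plug->H
Char 3 ('H'): step: R->5, L=3; H->plug->H->R->A->L->D->refl->E->L'->H->R'->F->plug->F
Char 4 ('G'): step: R->6, L=3; G->plug->B->R->F->L->F->refl->H->L'->B->R'->F->plug->F
Char 5 ('C'): step: R->7, L=3; C->plug->C->R->H->L->E->refl->D->L'->A->R'->E->plug->E
Char 6 ('D'): step: R->0, L->4 (L advanced); D->plug->D->R->H->L->C->refl->B->L'->B->R'->A->plug->A
Char 7 ('H'): step: R->1, L=4; H->plug->H->R->A->L->G->refl->A->L'->D->R'->B->plug->G
Char 8 ('E'): step: R->2, L=4; E->plug->E->R->G->L->D->refl->E->L'->E->R'->H->plug->H
Char 9 ('F'): step: R->3, L=4; F->plug->F->R->G->L->D->refl->E->L'->E->R'->A->plug->A
Char 10 ('D'): step: R->4, L=4; D->plug->D->R->H->L->C->refl->B->L'->B->R'->A->plug->A
Char 11 ('G'): step: R->5, L=4; G->plug->B->R->D->L->A->refl->G->L'->A->R'->H->plug->H
Char 12 ('F'): step: R->6, L=4; F->plug->F->R->B->L->B->refl->C->L'->H->R'->G->plug->B
Final: ciphertext=CHFFEAGHAAHB, RIGHT=6, LEFT=4

Answer: CHFFEAGHAAHB 6 4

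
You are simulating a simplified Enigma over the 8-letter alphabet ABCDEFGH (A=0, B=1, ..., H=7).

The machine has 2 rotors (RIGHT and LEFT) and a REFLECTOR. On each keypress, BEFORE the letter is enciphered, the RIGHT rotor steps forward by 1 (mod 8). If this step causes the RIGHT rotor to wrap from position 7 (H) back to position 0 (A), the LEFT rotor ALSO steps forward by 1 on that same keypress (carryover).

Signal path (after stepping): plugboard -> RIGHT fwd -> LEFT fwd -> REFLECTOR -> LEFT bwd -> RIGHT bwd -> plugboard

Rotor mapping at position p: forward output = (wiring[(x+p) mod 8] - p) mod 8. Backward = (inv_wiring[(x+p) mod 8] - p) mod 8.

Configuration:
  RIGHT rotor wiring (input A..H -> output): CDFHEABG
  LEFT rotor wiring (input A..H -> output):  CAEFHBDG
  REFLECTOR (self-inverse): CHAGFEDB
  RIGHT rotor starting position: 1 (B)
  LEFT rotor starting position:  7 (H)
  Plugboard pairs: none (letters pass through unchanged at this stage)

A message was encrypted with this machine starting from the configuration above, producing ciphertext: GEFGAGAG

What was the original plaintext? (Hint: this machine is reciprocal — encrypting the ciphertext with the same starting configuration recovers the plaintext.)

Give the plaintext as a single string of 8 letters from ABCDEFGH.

Answer: CFHFECBB

Derivation:
Char 1 ('G'): step: R->2, L=7; G->plug->G->R->A->L->H->refl->B->L'->C->R'->C->plug->C
Char 2 ('E'): step: R->3, L=7; E->plug->E->R->D->L->F->refl->E->L'->H->R'->F->plug->F
Char 3 ('F'): step: R->4, L=7; F->plug->F->R->H->L->E->refl->F->L'->D->R'->H->plug->H
Char 4 ('G'): step: R->5, L=7; G->plug->G->R->C->L->B->refl->H->L'->A->R'->F->plug->F
Char 5 ('A'): step: R->6, L=7; A->plug->A->R->D->L->F->refl->E->L'->H->R'->E->plug->E
Char 6 ('G'): step: R->7, L=7; G->plug->G->R->B->L->D->refl->G->L'->E->R'->C->plug->C
Char 7 ('A'): step: R->0, L->0 (L advanced); A->plug->A->R->C->L->E->refl->F->L'->D->R'->B->plug->B
Char 8 ('G'): step: R->1, L=0; G->plug->G->R->F->L->B->refl->H->L'->E->R'->B->plug->B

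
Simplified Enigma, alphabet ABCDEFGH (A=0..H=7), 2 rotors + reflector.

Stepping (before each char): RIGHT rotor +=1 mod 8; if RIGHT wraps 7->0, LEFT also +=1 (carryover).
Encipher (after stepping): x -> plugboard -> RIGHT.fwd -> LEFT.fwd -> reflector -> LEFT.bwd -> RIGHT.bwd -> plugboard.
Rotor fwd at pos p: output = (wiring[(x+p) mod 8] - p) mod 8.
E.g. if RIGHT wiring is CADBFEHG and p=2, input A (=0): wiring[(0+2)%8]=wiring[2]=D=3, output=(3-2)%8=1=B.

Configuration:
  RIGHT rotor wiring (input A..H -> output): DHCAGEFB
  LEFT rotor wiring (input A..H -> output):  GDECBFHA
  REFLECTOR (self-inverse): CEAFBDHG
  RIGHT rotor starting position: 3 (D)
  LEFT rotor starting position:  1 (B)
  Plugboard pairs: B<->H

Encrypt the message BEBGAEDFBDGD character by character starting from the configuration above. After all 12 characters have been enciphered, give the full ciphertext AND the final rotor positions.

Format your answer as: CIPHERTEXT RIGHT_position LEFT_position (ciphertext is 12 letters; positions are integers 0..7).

Answer: ACCBFFBCFADH 7 2

Derivation:
Char 1 ('B'): step: R->4, L=1; B->plug->H->R->E->L->E->refl->B->L'->C->R'->A->plug->A
Char 2 ('E'): step: R->5, L=1; E->plug->E->R->C->L->B->refl->E->L'->E->R'->C->plug->C
Char 3 ('B'): step: R->6, L=1; B->plug->H->R->G->L->H->refl->G->L'->F->R'->C->plug->C
Char 4 ('G'): step: R->7, L=1; G->plug->G->R->F->L->G->refl->H->L'->G->R'->H->plug->B
Char 5 ('A'): step: R->0, L->2 (L advanced); A->plug->A->R->D->L->D->refl->F->L'->E->R'->F->plug->F
Char 6 ('E'): step: R->1, L=2; E->plug->E->R->D->L->D->refl->F->L'->E->R'->F->plug->F
Char 7 ('D'): step: R->2, L=2; D->plug->D->R->C->L->H->refl->G->L'->F->R'->H->plug->B
Char 8 ('F'): step: R->3, L=2; F->plug->F->R->A->L->C->refl->A->L'->B->R'->C->plug->C
Char 9 ('B'): step: R->4, L=2; B->plug->H->R->E->L->F->refl->D->L'->D->R'->F->plug->F
Char 10 ('D'): step: R->5, L=2; D->plug->D->R->G->L->E->refl->B->L'->H->R'->A->plug->A
Char 11 ('G'): step: R->6, L=2; G->plug->G->R->A->L->C->refl->A->L'->B->R'->D->plug->D
Char 12 ('D'): step: R->7, L=2; D->plug->D->R->D->L->D->refl->F->L'->E->R'->B->plug->H
Final: ciphertext=ACCBFFBCFADH, RIGHT=7, LEFT=2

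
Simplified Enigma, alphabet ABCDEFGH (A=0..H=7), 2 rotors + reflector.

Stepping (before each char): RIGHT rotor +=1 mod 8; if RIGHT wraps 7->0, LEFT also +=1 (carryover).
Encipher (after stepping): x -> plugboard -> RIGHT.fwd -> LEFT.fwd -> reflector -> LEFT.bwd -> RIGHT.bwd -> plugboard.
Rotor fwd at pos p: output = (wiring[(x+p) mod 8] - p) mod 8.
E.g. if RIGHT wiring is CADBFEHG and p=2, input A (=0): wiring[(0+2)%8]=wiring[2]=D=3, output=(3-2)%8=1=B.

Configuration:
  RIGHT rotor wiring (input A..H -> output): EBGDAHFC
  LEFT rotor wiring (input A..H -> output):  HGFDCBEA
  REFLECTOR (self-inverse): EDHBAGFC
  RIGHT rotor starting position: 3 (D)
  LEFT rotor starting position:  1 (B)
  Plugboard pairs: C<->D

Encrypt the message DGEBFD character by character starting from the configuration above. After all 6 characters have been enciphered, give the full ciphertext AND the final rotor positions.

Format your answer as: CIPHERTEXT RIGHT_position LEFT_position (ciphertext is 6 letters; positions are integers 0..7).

Answer: AAAAHC 1 2

Derivation:
Char 1 ('D'): step: R->4, L=1; D->plug->C->R->B->L->E->refl->A->L'->E->R'->A->plug->A
Char 2 ('G'): step: R->5, L=1; G->plug->G->R->G->L->H->refl->C->L'->C->R'->A->plug->A
Char 3 ('E'): step: R->6, L=1; E->plug->E->R->A->L->F->refl->G->L'->H->R'->A->plug->A
Char 4 ('B'): step: R->7, L=1; B->plug->B->R->F->L->D->refl->B->L'->D->R'->A->plug->A
Char 5 ('F'): step: R->0, L->2 (L advanced); F->plug->F->R->H->L->E->refl->A->L'->C->R'->H->plug->H
Char 6 ('D'): step: R->1, L=2; D->plug->C->R->C->L->A->refl->E->L'->H->R'->D->plug->C
Final: ciphertext=AAAAHC, RIGHT=1, LEFT=2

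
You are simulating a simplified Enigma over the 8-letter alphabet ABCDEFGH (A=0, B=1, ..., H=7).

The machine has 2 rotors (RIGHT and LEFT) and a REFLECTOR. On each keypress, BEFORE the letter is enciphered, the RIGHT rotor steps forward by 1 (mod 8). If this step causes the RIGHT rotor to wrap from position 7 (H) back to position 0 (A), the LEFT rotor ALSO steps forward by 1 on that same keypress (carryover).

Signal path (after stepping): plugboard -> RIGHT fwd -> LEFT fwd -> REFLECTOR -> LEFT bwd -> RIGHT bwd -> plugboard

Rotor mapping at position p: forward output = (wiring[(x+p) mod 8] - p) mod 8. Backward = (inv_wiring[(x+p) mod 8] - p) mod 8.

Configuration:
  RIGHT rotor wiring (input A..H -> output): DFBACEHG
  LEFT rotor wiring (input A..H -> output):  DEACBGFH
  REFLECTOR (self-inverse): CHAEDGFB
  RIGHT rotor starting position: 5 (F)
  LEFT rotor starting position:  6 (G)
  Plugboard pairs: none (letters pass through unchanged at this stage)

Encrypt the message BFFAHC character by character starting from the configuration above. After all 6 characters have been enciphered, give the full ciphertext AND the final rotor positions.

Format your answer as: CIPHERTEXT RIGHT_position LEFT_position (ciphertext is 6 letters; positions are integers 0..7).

Answer: ADCDBD 3 7

Derivation:
Char 1 ('B'): step: R->6, L=6; B->plug->B->R->A->L->H->refl->B->L'->B->R'->A->plug->A
Char 2 ('F'): step: R->7, L=6; F->plug->F->R->D->L->G->refl->F->L'->C->R'->D->plug->D
Char 3 ('F'): step: R->0, L->7 (L advanced); F->plug->F->R->E->L->D->refl->E->L'->B->R'->C->plug->C
Char 4 ('A'): step: R->1, L=7; A->plug->A->R->E->L->D->refl->E->L'->B->R'->D->plug->D
Char 5 ('H'): step: R->2, L=7; H->plug->H->R->D->L->B->refl->H->L'->G->R'->B->plug->B
Char 6 ('C'): step: R->3, L=7; C->plug->C->R->B->L->E->refl->D->L'->E->R'->D->plug->D
Final: ciphertext=ADCDBD, RIGHT=3, LEFT=7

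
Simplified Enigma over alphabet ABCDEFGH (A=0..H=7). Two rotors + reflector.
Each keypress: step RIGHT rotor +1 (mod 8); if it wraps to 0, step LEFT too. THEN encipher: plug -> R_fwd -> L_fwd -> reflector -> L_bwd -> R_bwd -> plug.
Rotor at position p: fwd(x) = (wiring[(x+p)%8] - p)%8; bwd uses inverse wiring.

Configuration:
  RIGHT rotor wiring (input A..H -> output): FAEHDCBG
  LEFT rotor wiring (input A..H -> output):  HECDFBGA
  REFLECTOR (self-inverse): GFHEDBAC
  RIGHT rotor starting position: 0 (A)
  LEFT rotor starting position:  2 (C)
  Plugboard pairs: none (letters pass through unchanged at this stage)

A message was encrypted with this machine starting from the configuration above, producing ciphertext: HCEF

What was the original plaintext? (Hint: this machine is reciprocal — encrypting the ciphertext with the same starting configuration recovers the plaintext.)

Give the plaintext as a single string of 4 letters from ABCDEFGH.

Char 1 ('H'): step: R->1, L=2; H->plug->H->R->E->L->E->refl->D->L'->C->R'->D->plug->D
Char 2 ('C'): step: R->2, L=2; C->plug->C->R->B->L->B->refl->F->L'->G->R'->H->plug->H
Char 3 ('E'): step: R->3, L=2; E->plug->E->R->D->L->H->refl->C->L'->H->R'->C->plug->C
Char 4 ('F'): step: R->4, L=2; F->plug->F->R->E->L->E->refl->D->L'->C->R'->D->plug->D

Answer: DHCD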